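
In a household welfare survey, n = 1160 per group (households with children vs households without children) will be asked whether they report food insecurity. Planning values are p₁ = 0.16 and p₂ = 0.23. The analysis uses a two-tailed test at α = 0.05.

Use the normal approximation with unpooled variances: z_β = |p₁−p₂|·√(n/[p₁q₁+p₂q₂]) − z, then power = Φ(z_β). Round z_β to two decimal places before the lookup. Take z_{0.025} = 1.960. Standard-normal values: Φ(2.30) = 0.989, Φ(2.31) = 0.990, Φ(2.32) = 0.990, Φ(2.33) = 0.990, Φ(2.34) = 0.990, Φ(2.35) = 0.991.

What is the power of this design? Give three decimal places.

Power ≈ 0.990

z_β = |p₁−p₂|·√(n/[p₁q₁+p₂q₂]) − z_{α/2}
    = 0.07 · √(1160/0.3115) − 1.960
    = 0.07 · 61.0239 − 1.960
    = 4.2717 − 1.960 = 2.3117 → 2.31
Power = Φ(2.31) = 0.990.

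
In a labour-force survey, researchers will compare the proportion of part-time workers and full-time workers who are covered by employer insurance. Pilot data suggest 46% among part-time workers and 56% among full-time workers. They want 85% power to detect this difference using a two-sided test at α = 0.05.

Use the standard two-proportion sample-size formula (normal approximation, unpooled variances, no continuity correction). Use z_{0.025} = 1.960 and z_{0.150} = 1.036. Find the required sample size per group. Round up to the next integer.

n = (z_{α/2} + z_β)² · [p₁(1−p₁) + p₂(1−p₂)] / (p₁ − p₂)²
  = (1.960 + 1.036)² · (0.46·0.54 + 0.56·0.44) / (-0.10)²
  = (2.996)² · (0.2484 + 0.2464) / 0.0100
  = 8.9760 · 0.4948 / 0.0100
  = 444.13
Round up → n = 445 per group.

n = 445 per group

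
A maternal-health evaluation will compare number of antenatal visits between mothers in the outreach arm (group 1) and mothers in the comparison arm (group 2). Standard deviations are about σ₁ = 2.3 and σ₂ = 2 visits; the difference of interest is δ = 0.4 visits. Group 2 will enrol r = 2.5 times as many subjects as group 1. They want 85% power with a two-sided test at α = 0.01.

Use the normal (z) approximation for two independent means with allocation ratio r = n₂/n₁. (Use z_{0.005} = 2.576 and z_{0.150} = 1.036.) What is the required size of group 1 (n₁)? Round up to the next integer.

n₁ = (z_{α/2} + z_β)² · (σ₁² + σ₂²/r) / δ²
   = (2.576 + 1.036)² · (2.3² + 2²/2.5) / 0.4²
   = 13.0465 · (5.29 + 1.6) / 0.16
   = 13.0465 · 6.89 / 0.16
   = 561.82
Round up → n₁ = 562; n₂ = r·n₁ = 2.5 × 562 = 1405.

n₁ = 562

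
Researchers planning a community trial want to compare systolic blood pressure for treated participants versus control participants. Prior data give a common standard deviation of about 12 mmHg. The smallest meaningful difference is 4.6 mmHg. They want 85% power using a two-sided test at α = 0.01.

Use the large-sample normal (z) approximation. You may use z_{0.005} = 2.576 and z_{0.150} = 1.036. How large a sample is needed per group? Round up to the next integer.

n = 178 per group

n = (z_{α/2} + z_β)² · (σ₁² + σ₂²) / δ²
  = (2.576 + 1.036)² · (2·12² = 288) / 4.6²
  = 13.0465 · 288 / 21.16
  = 177.57
Round up → n = 178 per group.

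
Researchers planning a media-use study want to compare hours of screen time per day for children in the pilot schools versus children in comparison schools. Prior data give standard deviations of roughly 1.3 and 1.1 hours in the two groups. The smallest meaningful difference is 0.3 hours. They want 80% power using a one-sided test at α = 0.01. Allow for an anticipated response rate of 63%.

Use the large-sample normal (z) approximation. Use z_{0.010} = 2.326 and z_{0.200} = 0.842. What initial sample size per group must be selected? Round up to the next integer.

n = (z_α + z_β)² · (σ₁² + σ₂²) / δ²
  = (2.326 + 0.842)² · (1.3² + 1.1² = 2.9) / 0.3²
  = 10.0362 · 2.9 / 0.09
  = 323.39
Adjust for 63% response: 323.39 / 0.63 = 513.32.
Round up → n = 514 per group.

n = 514 per group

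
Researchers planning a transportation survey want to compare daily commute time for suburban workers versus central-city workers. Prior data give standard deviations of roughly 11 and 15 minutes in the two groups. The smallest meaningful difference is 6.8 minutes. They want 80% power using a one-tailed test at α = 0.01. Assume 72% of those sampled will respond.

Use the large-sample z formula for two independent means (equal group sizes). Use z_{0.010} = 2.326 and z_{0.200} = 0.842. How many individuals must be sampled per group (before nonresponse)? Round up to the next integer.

n = 105 per group

n = (z_α + z_β)² · (σ₁² + σ₂²) / δ²
  = (2.326 + 0.842)² · (11² + 15² = 346) / 6.8²
  = 10.0362 · 346 / 46.24
  = 75.10
Adjust for 72% response: 75.10 / 0.72 = 104.30.
Round up → n = 105 per group.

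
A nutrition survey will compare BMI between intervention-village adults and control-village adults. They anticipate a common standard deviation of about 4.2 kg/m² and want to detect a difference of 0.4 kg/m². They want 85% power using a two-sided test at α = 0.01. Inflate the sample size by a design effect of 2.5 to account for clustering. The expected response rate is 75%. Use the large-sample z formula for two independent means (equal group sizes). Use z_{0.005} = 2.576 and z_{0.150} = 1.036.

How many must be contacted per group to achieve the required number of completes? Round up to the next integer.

n = (z_{α/2} + z_β)² · (σ₁² + σ₂²) / δ²
  = (2.576 + 1.036)² · (2·4.2² = 35.28) / 0.4²
  = 13.0465 · 35.28 / 0.16
  = 2876.76
Design effect: 2.5 × 2876.76 = 7191.91.
Adjust for 75% response: 7191.91 / 0.75 = 9589.21.
Round up → n = 9590 per group.

n = 9590 per group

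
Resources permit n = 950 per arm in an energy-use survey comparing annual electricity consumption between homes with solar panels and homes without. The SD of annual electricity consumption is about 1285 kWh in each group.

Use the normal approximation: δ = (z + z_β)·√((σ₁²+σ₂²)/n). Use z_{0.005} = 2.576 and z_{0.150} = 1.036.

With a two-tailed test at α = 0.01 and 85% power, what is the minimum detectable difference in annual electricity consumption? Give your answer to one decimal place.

δ = (z_{α/2} + z_β) · √((σ₁²+σ₂²)/n)
  = (2.576 + 1.036) · √(3302450/950)
  = 3.612 · √3476.3
  = 3.612 · 58.9598
  = 212.9630

Minimum detectable difference ≈ 213.0 kWh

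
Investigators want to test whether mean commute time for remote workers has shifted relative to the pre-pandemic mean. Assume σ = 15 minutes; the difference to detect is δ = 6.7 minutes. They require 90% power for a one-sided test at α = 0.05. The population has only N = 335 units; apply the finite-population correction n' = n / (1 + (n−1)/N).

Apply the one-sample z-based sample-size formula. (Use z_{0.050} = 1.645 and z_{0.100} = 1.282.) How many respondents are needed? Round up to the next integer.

n = 39

n = (z_α + z_β)² · σ² / δ²
  = (1.645 + 1.282)² · 15² / 6.7²
  = 8.5673 · 225 / 44.89
  = 42.94
Finite-population correction (N = 335): 42.94 / (1 + (42.94 − 1)/335) = 38.16.
Round up → n = 39.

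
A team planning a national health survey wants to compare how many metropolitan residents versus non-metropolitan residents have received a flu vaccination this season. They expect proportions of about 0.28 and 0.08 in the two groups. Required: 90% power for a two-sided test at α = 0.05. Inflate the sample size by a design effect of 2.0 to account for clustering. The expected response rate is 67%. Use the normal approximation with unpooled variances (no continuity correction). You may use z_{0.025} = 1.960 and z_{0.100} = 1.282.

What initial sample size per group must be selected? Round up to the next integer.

n = (z_{α/2} + z_β)² · [p₁(1−p₁) + p₂(1−p₂)] / (p₁ − p₂)²
  = (1.960 + 1.282)² · (0.28·0.72 + 0.08·0.92) / (0.20)²
  = (3.242)² · (0.2016 + 0.0736) / 0.0400
  = 10.5106 · 0.2752 / 0.0400
  = 72.31
Design effect: 2.0 × 72.31 = 144.63.
Adjust for 67% response: 144.63 / 0.67 = 215.86.
Round up → n = 216 per group.

n = 216 per group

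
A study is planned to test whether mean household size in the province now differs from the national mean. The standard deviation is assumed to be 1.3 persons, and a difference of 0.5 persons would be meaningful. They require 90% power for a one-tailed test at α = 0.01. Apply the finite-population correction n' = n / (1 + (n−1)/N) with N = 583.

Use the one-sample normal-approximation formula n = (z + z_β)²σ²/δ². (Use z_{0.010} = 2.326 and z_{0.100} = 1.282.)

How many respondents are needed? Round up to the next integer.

n = 77

n = (z_α + z_β)² · σ² / δ²
  = (2.326 + 1.282)² · 1.3² / 0.5²
  = 13.0177 · 1.69 / 0.25
  = 88.00
Finite-population correction (N = 583): 88.00 / (1 + (88.00 − 1)/583) = 76.57.
Round up → n = 77.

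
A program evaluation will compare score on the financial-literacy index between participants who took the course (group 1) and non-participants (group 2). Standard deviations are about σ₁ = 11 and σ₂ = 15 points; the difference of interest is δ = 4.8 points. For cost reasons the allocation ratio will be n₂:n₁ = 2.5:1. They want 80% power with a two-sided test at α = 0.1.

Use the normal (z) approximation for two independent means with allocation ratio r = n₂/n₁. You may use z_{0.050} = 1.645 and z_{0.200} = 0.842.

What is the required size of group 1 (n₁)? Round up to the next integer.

n₁ = 57

n₁ = (z_{α/2} + z_β)² · (σ₁² + σ₂²/r) / δ²
   = (1.645 + 0.842)² · (11² + 15²/2.5) / 4.8²
   = 6.1852 · (121 + 90) / 23.04
   = 6.1852 · 211 / 23.04
   = 56.64
Round up → n₁ = 57; n₂ = r·n₁ = 2.5 × 57 = 143.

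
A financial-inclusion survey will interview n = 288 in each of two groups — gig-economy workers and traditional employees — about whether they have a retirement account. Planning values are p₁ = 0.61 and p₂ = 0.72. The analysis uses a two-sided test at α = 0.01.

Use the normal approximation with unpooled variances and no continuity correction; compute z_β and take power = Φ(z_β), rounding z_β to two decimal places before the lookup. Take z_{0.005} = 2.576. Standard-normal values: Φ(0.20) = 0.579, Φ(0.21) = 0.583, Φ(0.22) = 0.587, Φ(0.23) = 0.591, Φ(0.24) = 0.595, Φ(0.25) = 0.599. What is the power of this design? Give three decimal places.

z_β = |p₁−p₂|·√(n/[p₁q₁+p₂q₂]) − z_{α/2}
    = 0.11 · √(288/0.4395) − 2.576
    = 0.11 · 25.5986 − 2.576
    = 2.8158 − 2.576 = 0.2398 → 0.24
Power = Φ(0.24) = 0.595.

Power ≈ 0.595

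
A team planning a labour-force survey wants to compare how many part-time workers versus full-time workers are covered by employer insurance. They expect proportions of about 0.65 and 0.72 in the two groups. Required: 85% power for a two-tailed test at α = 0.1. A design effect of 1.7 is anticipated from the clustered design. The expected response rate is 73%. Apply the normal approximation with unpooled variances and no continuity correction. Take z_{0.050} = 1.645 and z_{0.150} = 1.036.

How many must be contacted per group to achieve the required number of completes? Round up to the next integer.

n = 1466 per group

n = (z_{α/2} + z_β)² · [p₁(1−p₁) + p₂(1−p₂)] / (p₁ − p₂)²
  = (1.645 + 1.036)² · (0.65·0.35 + 0.72·0.28) / (-0.07)²
  = (2.681)² · (0.2275 + 0.2016) / 0.0049
  = 7.1878 · 0.4291 / 0.0049
  = 629.44
Design effect: 1.7 × 629.44 = 1070.05.
Adjust for 73% response: 1070.05 / 0.73 = 1465.82.
Round up → n = 1466 per group.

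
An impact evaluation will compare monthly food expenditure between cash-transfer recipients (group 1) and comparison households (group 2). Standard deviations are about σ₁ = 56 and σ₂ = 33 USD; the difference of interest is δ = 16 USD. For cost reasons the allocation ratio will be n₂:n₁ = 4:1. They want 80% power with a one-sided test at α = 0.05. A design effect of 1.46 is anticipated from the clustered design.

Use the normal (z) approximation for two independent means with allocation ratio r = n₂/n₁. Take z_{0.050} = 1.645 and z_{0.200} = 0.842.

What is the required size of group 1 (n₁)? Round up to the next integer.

n₁ = (z_α + z_β)² · (σ₁² + σ₂²/r) / δ²
   = (1.645 + 0.842)² · (56² + 33²/4) / 16²
   = 6.1852 · (3136 + 272.25) / 256
   = 6.1852 · 3408.2 / 256
   = 82.35
Design effect: 1.46 × 82.35 = 120.23.
Round up → n₁ = 121; n₂ = r·n₁ = 4 × 121 = 484.

n₁ = 121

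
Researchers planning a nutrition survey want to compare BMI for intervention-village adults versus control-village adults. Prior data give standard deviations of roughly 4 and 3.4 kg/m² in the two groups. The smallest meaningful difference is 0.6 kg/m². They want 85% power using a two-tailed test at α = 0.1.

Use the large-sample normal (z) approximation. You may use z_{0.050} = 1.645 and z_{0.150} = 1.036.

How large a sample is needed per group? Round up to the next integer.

n = (z_{α/2} + z_β)² · (σ₁² + σ₂²) / δ²
  = (1.645 + 1.036)² · (4² + 3.4² = 27.56) / 0.6²
  = 7.1878 · 27.56 / 0.36
  = 550.26
Round up → n = 551 per group.

n = 551 per group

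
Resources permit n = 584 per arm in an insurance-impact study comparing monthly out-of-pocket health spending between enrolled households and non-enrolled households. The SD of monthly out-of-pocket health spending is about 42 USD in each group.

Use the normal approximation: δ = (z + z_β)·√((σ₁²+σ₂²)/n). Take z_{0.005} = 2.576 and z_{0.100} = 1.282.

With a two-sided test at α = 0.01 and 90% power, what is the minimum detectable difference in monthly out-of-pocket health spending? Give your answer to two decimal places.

Minimum detectable difference ≈ 9.48 USD

δ = (z_{α/2} + z_β) · √((σ₁²+σ₂²)/n)
  = (2.576 + 1.282) · √(3528/584)
  = 3.858 · √6.0411
  = 3.858 · 2.4579
  = 9.4824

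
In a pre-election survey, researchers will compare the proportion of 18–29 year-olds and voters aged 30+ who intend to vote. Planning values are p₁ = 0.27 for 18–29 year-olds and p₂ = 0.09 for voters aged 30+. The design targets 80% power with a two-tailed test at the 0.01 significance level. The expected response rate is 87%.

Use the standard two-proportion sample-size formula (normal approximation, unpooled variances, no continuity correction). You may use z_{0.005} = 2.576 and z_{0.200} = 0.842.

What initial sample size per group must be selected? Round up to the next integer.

n = 116 per group

n = (z_{α/2} + z_β)² · [p₁(1−p₁) + p₂(1−p₂)] / (p₁ − p₂)²
  = (2.576 + 0.842)² · (0.27·0.73 + 0.09·0.91) / (0.18)²
  = (3.418)² · (0.1971 + 0.0819) / 0.0324
  = 11.6827 · 0.2790 / 0.0324
  = 100.60
Adjust for 87% response: 100.60 / 0.87 = 115.63.
Round up → n = 116 per group.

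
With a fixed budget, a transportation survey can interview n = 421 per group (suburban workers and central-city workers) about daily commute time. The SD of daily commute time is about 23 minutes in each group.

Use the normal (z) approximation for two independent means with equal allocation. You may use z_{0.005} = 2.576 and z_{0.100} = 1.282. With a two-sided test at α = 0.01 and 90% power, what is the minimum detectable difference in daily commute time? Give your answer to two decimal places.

Minimum detectable difference ≈ 6.12 minutes

δ = (z_{α/2} + z_β) · √((σ₁²+σ₂²)/n)
  = (2.576 + 1.282) · √(1058/421)
  = 3.858 · √2.5131
  = 3.858 · 1.5853
  = 6.1160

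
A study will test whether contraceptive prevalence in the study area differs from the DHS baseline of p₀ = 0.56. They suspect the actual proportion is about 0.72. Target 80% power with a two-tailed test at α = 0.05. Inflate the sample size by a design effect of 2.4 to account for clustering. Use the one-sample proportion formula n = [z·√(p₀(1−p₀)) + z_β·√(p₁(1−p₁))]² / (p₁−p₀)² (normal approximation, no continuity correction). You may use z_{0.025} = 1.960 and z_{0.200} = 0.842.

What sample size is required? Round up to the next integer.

n = [z_{α/2}·√(p₀q₀) + z_β·√(p₁q₁)]² / (p₁ − p₀)²
  = [1.960·√(0.56·0.44) + 0.842·√(0.72·0.28)]² / (0.16)²
  = [1.960·0.4964 + 0.842·0.4490]² / 0.0256
  = [1.3510]² / 0.0256
  = 71.29
Design effect: 2.4 × 71.29 = 171.11.
Round up → n = 172.

n = 172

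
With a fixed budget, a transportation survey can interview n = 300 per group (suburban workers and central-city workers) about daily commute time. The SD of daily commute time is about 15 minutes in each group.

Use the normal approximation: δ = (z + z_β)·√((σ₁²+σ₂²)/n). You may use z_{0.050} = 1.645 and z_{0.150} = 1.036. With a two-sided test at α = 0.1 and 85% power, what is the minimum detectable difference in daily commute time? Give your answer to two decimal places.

δ = (z_{α/2} + z_β) · √((σ₁²+σ₂²)/n)
  = (1.645 + 1.036) · √(450/300)
  = 2.681 · √1.5
  = 2.681 · 1.2247
  = 3.2835

Minimum detectable difference ≈ 3.28 minutes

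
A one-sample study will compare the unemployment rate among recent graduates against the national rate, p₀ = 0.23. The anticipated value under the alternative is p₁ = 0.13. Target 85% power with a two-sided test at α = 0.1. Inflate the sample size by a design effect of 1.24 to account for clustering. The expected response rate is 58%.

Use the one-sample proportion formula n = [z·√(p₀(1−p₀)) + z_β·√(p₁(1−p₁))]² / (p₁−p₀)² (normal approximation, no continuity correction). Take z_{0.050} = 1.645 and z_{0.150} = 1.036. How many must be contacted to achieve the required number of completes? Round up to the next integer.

n = [z_{α/2}·√(p₀q₀) + z_β·√(p₁q₁)]² / (p₁ − p₀)²
  = [1.645·√(0.23·0.77) + 1.036·√(0.13·0.87)]² / (-0.10)²
  = [1.645·0.4208 + 1.036·0.3363]² / 0.0100
  = [1.0407]² / 0.0100
  = 108.30
Design effect: 1.24 × 108.30 = 134.29.
Adjust for 58% response: 134.29 / 0.58 = 231.54.
Round up → n = 232.

n = 232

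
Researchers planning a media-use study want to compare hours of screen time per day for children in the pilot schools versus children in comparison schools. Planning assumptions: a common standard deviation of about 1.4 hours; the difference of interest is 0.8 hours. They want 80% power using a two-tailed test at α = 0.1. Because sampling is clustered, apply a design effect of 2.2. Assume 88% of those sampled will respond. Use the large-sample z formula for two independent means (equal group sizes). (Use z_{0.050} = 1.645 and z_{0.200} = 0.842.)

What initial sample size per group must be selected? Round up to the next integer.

n = 95 per group

n = (z_{α/2} + z_β)² · (σ₁² + σ₂²) / δ²
  = (1.645 + 0.842)² · (2·1.4² = 3.92) / 0.8²
  = 6.1852 · 3.92 / 0.64
  = 37.88
Design effect: 2.2 × 37.88 = 83.35.
Adjust for 88% response: 83.35 / 0.88 = 94.71.
Round up → n = 95 per group.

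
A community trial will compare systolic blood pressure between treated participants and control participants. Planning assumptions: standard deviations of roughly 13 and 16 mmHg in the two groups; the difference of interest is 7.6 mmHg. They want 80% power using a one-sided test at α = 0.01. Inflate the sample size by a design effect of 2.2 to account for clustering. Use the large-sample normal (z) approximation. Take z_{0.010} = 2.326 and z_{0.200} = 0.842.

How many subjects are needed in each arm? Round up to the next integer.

n = (z_α + z_β)² · (σ₁² + σ₂²) / δ²
  = (2.326 + 0.842)² · (13² + 16² = 425) / 7.6²
  = 10.0362 · 425 / 57.76
  = 73.85
Design effect: 2.2 × 73.85 = 162.46.
Round up → n = 163 per group.

n = 163 per group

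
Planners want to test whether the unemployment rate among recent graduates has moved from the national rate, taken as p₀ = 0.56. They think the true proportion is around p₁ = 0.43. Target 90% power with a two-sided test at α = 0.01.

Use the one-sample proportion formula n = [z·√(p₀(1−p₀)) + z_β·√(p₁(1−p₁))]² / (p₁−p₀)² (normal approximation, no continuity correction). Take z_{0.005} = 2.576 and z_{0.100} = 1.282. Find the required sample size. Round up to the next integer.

n = 217

n = [z_{α/2}·√(p₀q₀) + z_β·√(p₁q₁)]² / (p₁ − p₀)²
  = [2.576·√(0.56·0.44) + 1.282·√(0.43·0.57)]² / (-0.13)²
  = [2.576·0.4964 + 1.282·0.4951]² / 0.0169
  = [1.9134]² / 0.0169
  = 216.63
Round up → n = 217.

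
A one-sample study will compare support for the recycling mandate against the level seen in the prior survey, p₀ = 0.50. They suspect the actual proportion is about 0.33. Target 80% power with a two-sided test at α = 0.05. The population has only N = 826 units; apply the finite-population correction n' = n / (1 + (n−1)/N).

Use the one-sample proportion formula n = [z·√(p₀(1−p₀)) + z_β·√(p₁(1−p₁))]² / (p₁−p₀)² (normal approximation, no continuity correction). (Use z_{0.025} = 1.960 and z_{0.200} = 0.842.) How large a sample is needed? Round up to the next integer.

n = 61

n = [z_{α/2}·√(p₀q₀) + z_β·√(p₁q₁)]² / (p₁ − p₀)²
  = [1.960·√(0.50·0.50) + 0.842·√(0.33·0.67)]² / (-0.17)²
  = [1.960·0.5000 + 0.842·0.4702]² / 0.0289
  = [1.3759]² / 0.0289
  = 65.51
Finite-population correction (N = 826): 65.51 / (1 + (65.51 − 1)/826) = 60.76.
Round up → n = 61.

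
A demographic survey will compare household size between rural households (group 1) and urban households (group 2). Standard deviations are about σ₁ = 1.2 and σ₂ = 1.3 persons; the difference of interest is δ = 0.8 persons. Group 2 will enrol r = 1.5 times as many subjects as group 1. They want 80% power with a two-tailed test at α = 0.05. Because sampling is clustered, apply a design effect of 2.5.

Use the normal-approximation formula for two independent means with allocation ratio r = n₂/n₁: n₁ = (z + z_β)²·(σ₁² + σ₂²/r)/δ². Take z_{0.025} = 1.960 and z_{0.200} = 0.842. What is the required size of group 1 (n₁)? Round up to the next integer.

n₁ = (z_{α/2} + z_β)² · (σ₁² + σ₂²/r) / δ²
   = (1.960 + 0.842)² · (1.2² + 1.3²/1.5) / 0.8²
   = 7.8512 · (1.44 + 1.1267) / 0.64
   = 7.8512 · 2.5667 / 0.64
   = 31.49
Design effect: 2.5 × 31.49 = 78.72.
Round up → n₁ = 79; n₂ = r·n₁ = 1.5 × 79 = 119.

n₁ = 79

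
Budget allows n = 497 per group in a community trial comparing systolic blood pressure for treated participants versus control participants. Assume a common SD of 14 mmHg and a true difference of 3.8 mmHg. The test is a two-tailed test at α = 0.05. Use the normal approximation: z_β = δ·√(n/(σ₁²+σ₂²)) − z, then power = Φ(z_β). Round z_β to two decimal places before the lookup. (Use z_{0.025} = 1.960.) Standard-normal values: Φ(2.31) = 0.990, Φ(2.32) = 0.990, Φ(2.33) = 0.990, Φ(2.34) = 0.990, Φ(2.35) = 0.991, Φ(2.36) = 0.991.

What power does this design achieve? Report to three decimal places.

z_β = δ·√(n/(σ₁²+σ₂²)) − z_{α/2}
    = 3.8 · √(497/392) − 1.960
    = 3.8 · 1.12599 − 1.960
    = 4.2788 − 1.960 = 2.3188 → 2.32
Power = Φ(2.32) = 0.990.

Power ≈ 0.990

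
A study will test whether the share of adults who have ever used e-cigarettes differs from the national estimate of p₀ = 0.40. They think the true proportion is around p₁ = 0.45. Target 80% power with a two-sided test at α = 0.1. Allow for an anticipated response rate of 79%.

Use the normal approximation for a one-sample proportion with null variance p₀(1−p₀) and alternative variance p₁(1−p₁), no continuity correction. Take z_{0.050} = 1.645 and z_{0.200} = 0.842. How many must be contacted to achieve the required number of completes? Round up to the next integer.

n = 760

n = [z_{α/2}·√(p₀q₀) + z_β·√(p₁q₁)]² / (p₁ − p₀)²
  = [1.645·√(0.40·0.60) + 0.842·√(0.45·0.55)]² / (0.05)²
  = [1.645·0.4899 + 0.842·0.4975]² / 0.0025
  = [1.2248]² / 0.0025
  = 600.03
Adjust for 79% response: 600.03 / 0.79 = 759.53.
Round up → n = 760.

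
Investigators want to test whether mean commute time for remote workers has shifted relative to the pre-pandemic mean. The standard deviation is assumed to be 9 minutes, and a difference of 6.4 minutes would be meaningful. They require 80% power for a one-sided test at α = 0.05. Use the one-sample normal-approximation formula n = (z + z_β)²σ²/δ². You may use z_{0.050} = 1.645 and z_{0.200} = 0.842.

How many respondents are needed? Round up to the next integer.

n = (z_α + z_β)² · σ² / δ²
  = (1.645 + 0.842)² · 9² / 6.4²
  = 6.1852 · 81 / 40.96
  = 12.23
Round up → n = 13.

n = 13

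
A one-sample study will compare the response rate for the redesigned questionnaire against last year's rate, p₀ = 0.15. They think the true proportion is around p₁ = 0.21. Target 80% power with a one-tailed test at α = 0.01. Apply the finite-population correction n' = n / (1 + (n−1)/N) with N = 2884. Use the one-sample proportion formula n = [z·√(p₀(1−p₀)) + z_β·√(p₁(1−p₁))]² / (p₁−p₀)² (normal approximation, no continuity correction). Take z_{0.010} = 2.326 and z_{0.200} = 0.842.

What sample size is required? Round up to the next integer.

n = [z_α·√(p₀q₀) + z_β·√(p₁q₁)]² / (p₁ − p₀)²
  = [2.326·√(0.15·0.85) + 0.842·√(0.21·0.79)]² / (0.06)²
  = [2.326·0.3571 + 0.842·0.4073]² / 0.0036
  = [1.1735]² / 0.0036
  = 382.53
Finite-population correction (N = 2884): 382.53 / (1 + (382.53 − 1)/2884) = 337.84.
Round up → n = 338.

n = 338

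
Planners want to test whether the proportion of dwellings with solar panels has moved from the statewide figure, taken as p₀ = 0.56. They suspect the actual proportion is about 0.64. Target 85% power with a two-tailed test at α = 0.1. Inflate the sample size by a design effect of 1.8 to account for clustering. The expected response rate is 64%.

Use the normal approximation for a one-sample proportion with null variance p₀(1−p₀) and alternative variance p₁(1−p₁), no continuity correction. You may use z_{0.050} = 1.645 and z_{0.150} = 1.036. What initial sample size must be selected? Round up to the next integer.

n = 759

n = [z_{α/2}·√(p₀q₀) + z_β·√(p₁q₁)]² / (p₁ − p₀)²
  = [1.645·√(0.56·0.44) + 1.036·√(0.64·0.36)]² / (0.08)²
  = [1.645·0.4964 + 1.036·0.4800]² / 0.0064
  = [1.3138]² / 0.0064
  = 269.71
Design effect: 1.8 × 269.71 = 485.48.
Adjust for 64% response: 485.48 / 0.64 = 758.57.
Round up → n = 759.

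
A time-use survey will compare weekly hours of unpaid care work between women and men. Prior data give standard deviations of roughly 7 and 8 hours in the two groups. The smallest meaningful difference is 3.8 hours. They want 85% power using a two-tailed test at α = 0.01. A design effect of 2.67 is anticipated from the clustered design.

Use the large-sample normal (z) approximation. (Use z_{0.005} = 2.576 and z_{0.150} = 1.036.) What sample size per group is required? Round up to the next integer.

n = 273 per group

n = (z_{α/2} + z_β)² · (σ₁² + σ₂²) / δ²
  = (2.576 + 1.036)² · (7² + 8² = 113) / 3.8²
  = 13.0465 · 113 / 14.44
  = 102.10
Design effect: 2.67 × 102.10 = 272.60.
Round up → n = 273 per group.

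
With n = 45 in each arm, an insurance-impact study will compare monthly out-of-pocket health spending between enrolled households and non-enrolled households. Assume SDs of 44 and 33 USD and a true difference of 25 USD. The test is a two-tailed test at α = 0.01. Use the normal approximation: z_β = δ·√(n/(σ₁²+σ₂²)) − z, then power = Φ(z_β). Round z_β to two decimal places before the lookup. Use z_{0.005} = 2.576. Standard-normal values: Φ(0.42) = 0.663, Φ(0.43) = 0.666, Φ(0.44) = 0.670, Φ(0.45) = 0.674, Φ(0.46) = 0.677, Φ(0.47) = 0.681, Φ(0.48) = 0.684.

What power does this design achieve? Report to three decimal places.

z_β = δ·√(n/(σ₁²+σ₂²)) − z_{α/2}
    = 25 · √(45/3025) − 2.576
    = 25 · 0.12197 − 2.576
    = 3.0492 − 2.576 = 0.4732 → 0.47
Power = Φ(0.47) = 0.681.

Power ≈ 0.681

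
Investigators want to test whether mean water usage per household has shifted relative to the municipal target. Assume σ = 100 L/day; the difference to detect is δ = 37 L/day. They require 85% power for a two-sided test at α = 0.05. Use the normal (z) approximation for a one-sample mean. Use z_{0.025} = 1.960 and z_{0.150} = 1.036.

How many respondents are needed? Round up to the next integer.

n = (z_{α/2} + z_β)² · σ² / δ²
  = (1.960 + 1.036)² · 100² / 37²
  = 8.9760 · 10000 / 1369
  = 65.57
Round up → n = 66.

n = 66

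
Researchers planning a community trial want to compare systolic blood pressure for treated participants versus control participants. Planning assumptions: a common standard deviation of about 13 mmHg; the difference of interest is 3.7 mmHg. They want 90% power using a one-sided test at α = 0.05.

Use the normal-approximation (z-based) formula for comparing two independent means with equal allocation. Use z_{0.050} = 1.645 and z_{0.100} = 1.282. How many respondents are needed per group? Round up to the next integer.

n = 212 per group

n = (z_α + z_β)² · (σ₁² + σ₂²) / δ²
  = (1.645 + 1.282)² · (2·13² = 338) / 3.7²
  = 8.5673 · 338 / 13.69
  = 211.52
Round up → n = 212 per group.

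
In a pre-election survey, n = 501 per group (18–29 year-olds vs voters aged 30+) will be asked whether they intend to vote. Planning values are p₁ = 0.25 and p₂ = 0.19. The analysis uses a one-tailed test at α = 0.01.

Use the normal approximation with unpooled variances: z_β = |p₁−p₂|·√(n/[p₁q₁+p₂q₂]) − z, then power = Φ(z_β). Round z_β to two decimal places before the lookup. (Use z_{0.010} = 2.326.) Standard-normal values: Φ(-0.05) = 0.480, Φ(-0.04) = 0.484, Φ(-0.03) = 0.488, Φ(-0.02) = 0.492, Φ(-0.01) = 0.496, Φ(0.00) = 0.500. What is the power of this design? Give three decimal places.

Power ≈ 0.488

z_β = |p₁−p₂|·√(n/[p₁q₁+p₂q₂]) − z_α
    = 0.06 · √(501/0.3414) − 2.326
    = 0.06 · 38.3078 − 2.326
    = 2.2985 − 2.326 = -0.0275 → -0.03
Power = Φ(-0.03) = 0.488.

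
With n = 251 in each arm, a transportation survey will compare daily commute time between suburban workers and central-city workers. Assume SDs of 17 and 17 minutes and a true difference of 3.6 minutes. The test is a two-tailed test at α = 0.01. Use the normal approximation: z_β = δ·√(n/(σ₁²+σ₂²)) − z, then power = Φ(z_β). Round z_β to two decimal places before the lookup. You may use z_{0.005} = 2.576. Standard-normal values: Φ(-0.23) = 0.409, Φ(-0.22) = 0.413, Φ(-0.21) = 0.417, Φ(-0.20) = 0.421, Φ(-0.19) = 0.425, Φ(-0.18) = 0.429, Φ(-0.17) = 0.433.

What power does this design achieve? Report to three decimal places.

z_β = δ·√(n/(σ₁²+σ₂²)) − z_{α/2}
    = 3.6 · √(251/578) − 2.576
    = 3.6 · 0.65898 − 2.576
    = 2.3723 − 2.576 = -0.2037 → -0.20
Power = Φ(-0.20) = 0.421.

Power ≈ 0.421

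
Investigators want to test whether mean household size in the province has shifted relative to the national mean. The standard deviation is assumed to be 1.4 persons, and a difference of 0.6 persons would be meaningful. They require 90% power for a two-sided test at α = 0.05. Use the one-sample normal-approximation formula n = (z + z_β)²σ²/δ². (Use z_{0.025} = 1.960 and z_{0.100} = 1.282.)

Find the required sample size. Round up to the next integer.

n = (z_{α/2} + z_β)² · σ² / δ²
  = (1.960 + 1.282)² · 1.4² / 0.6²
  = 10.5106 · 1.96 / 0.36
  = 57.22
Round up → n = 58.

n = 58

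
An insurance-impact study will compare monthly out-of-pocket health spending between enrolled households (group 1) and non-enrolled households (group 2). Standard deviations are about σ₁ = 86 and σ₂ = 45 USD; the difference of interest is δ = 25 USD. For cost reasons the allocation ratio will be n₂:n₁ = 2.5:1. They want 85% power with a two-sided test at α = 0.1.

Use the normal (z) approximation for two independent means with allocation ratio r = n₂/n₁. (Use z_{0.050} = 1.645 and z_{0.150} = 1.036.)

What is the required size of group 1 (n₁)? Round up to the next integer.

n₁ = (z_{α/2} + z_β)² · (σ₁² + σ₂²/r) / δ²
   = (1.645 + 1.036)² · (86² + 45²/2.5) / 25²
   = 7.1878 · (7396 + 810) / 625
   = 7.1878 · 8206 / 625
   = 94.37
Round up → n₁ = 95; n₂ = r·n₁ = 2.5 × 95 = 238.

n₁ = 95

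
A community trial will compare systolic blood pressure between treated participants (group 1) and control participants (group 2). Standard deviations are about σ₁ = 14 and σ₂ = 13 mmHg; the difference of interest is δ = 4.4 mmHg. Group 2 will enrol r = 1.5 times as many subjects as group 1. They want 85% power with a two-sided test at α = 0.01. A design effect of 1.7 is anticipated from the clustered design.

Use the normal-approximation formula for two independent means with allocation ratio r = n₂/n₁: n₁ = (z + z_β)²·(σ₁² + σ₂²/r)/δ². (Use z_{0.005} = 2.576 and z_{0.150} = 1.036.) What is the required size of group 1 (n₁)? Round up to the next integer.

n₁ = 354

n₁ = (z_{α/2} + z_β)² · (σ₁² + σ₂²/r) / δ²
   = (2.576 + 1.036)² · (14² + 13²/1.5) / 4.4²
   = 13.0465 · (196 + 112.6667) / 19.36
   = 13.0465 · 308.6667 / 19.36
   = 208.01
Design effect: 1.7 × 208.01 = 353.61.
Round up → n₁ = 354; n₂ = r·n₁ = 1.5 × 354 = 531.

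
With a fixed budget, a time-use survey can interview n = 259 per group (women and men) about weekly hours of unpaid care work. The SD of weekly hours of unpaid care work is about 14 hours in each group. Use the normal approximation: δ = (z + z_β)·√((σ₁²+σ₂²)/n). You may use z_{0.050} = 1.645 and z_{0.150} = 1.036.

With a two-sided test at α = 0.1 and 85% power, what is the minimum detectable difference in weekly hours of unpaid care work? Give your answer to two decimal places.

δ = (z_{α/2} + z_β) · √((σ₁²+σ₂²)/n)
  = (1.645 + 1.036) · √(392/259)
  = 2.681 · √1.5135
  = 2.681 · 1.2302
  = 3.2983

Minimum detectable difference ≈ 3.30 hours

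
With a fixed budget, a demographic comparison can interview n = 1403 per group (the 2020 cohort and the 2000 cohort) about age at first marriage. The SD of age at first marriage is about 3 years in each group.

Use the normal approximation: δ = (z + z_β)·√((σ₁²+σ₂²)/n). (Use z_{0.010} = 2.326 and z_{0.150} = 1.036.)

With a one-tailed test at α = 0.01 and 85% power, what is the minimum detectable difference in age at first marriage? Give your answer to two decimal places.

δ = (z_α + z_β) · √((σ₁²+σ₂²)/n)
  = (2.326 + 1.036) · √(18/1403)
  = 3.362 · √0.01283
  = 3.362 · 0.1133
  = 0.3808

Minimum detectable difference ≈ 0.38 years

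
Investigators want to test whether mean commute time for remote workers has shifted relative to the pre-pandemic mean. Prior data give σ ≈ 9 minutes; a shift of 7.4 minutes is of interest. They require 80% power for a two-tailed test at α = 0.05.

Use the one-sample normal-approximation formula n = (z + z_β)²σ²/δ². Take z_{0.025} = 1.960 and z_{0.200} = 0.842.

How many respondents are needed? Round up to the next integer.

n = 12

n = (z_{α/2} + z_β)² · σ² / δ²
  = (1.960 + 0.842)² · 9² / 7.4²
  = 7.8512 · 81 / 54.76
  = 11.61
Round up → n = 12.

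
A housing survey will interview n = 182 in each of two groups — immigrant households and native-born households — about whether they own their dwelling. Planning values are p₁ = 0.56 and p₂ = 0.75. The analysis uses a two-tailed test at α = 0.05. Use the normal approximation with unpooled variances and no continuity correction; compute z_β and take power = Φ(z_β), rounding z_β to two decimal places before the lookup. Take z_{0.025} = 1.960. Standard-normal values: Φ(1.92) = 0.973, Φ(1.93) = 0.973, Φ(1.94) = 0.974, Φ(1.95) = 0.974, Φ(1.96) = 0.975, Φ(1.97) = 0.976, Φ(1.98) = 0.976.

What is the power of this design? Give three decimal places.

z_β = |p₁−p₂|·√(n/[p₁q₁+p₂q₂]) − z_{α/2}
    = 0.19 · √(182/0.4339) − 1.960
    = 0.19 · 20.4805 − 1.960
    = 3.8913 − 1.960 = 1.9313 → 1.93
Power = Φ(1.93) = 0.973.

Power ≈ 0.973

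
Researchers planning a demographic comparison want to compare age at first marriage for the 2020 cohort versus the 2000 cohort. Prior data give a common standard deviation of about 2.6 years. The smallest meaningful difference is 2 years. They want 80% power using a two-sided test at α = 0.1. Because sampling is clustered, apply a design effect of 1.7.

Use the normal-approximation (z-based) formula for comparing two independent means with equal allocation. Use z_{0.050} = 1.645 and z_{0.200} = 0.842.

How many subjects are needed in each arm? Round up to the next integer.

n = (z_{α/2} + z_β)² · (σ₁² + σ₂²) / δ²
  = (1.645 + 0.842)² · (2·2.6² = 13.52) / 2²
  = 6.1852 · 13.52 / 4
  = 20.91
Design effect: 1.7 × 20.91 = 35.54.
Round up → n = 36 per group.

n = 36 per group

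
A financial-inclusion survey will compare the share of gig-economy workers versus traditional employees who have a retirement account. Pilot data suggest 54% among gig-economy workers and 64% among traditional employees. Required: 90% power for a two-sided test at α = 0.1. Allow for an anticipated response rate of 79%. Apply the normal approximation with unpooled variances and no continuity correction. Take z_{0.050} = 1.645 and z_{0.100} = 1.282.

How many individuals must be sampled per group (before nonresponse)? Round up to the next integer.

n = (z_{α/2} + z_β)² · [p₁(1−p₁) + p₂(1−p₂)] / (p₁ − p₂)²
  = (1.645 + 1.282)² · (0.54·0.46 + 0.64·0.36) / (-0.10)²
  = (2.927)² · (0.2484 + 0.2304) / 0.0100
  = 8.5673 · 0.4788 / 0.0100
  = 410.20
Adjust for 79% response: 410.20 / 0.79 = 519.25.
Round up → n = 520 per group.

n = 520 per group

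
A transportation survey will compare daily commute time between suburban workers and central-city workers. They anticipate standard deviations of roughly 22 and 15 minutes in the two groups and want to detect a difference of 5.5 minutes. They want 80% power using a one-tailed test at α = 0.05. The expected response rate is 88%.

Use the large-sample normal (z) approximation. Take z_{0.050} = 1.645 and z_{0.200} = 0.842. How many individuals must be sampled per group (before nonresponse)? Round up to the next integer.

n = (z_α + z_β)² · (σ₁² + σ₂²) / δ²
  = (1.645 + 0.842)² · (22² + 15² = 709) / 5.5²
  = 6.1852 · 709 / 30.25
  = 144.97
Adjust for 88% response: 144.97 / 0.88 = 164.74.
Round up → n = 165 per group.

n = 165 per group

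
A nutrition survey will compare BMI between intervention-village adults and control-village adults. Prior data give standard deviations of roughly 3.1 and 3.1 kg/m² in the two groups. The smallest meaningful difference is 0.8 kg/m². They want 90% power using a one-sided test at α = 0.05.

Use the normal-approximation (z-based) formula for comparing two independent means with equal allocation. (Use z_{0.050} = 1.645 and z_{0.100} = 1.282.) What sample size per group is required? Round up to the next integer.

n = (z_α + z_β)² · (σ₁² + σ₂²) / δ²
  = (1.645 + 1.282)² · (3.1² + 3.1² = 19.22) / 0.8²
  = 8.5673 · 19.22 / 0.64
  = 257.29
Round up → n = 258 per group.

n = 258 per group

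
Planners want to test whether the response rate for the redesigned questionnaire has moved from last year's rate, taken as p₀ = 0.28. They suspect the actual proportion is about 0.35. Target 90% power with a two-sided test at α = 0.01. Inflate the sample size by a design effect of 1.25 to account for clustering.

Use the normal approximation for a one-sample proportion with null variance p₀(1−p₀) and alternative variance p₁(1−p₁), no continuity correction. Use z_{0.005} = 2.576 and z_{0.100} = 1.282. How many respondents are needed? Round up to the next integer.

n = [z_{α/2}·√(p₀q₀) + z_β·√(p₁q₁)]² / (p₁ − p₀)²
  = [2.576·√(0.28·0.72) + 1.282·√(0.35·0.65)]² / (0.07)²
  = [2.576·0.4490 + 1.282·0.4770]² / 0.0049
  = [1.7681]² / 0.0049
  = 637.99
Design effect: 1.25 × 637.99 = 797.49.
Round up → n = 798.

n = 798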